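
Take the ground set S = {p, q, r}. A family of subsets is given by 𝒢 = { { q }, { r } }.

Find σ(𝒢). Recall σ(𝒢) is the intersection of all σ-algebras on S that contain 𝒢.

Initial family (4 sets): { ∅, { q }, { r }, S }.
Round 1: 3 new —
  { p, q }  = complement { r }
  { p, r }  = complement { q }
  { q, r }  = { r } ∪ { q }
  [7 total]
Round 2: 1 new —
  { p }  = complement { q, r }
  [8 total]
Round 3: closed — nothing new.

Therefore σ(𝒢) = { ∅, { p }, { q }, { r }, { p, q }, { p, r }, { q, r }, S } (|σ(𝒢)| = 8).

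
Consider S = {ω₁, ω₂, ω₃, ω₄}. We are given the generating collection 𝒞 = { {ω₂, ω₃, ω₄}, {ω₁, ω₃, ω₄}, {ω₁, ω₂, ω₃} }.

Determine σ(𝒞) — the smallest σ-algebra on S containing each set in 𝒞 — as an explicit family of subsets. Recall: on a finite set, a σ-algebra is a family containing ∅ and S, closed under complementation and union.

Answer: σ(𝒞) = { ∅, {ω₁}, {ω₂}, {ω₃}, {ω₄}, {ω₁, ω₂}, {ω₁, ω₃}, {ω₁, ω₄}, {ω₂, ω₃}, {ω₂, ω₄}, {ω₃, ω₄}, {ω₁, ω₂, ω₃}, {ω₁, ω₂, ω₄}, {ω₁, ω₃, ω₄}, {ω₂, ω₃, ω₄}, S }

Trace:
Start: 𝒞 ∪ {∅, S} = { ∅, {ω₁, ω₂, ω₃}, {ω₁, ω₃, ω₄}, {ω₂, ω₃, ω₄}, S }.
Step 1: +3 →
  {ω₁}  = ᶜ of {ω₂, ω₃, ω₄}
  {ω₂}  = ᶜ of {ω₁, ω₃, ω₄}
  {ω₄}  = ᶜ of {ω₁, ω₂, ω₃}
Step 2. New:
  {ω₁, ω₂}  = {ω₂} ∪ {ω₁}
  {ω₁, ω₄}  = {ω₄} ∪ {ω₁}
  {ω₂, ω₄}  = {ω₄} ∪ {ω₂}
Step 3 adds 4:
  {ω₁, ω₃}  = ᶜ of {ω₂, ω₄}
  {ω₂, ω₃}  = ᶜ of {ω₁, ω₄}
  {ω₃, ω₄}  = ᶜ of {ω₁, ω₂}
  {ω₁, ω₂, ω₄}  = {ω₁, ω₄} ∪ {ω₁, ω₂}
Step 4: 1 new —
  {ω₃}  = ᶜ of {ω₁, ω₂, ω₄}
Step 5: already closed under ᶜ and ∪.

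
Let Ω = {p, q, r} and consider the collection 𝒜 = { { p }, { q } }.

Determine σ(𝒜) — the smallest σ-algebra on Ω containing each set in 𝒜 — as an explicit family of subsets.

Initial family (4 sets): { {}, { p }, { q }, Ω }.
Pass 1 adds 3:
  { p, q }  = { p } ∪ { q }
  { p, r }  = complement { q }
  { q, r }  = complement { p }
Pass 2 (1 new):
  { r }  = complement { p, q }
Pass 3: no new sets; the family is a σ-algebra.

Hence σ(𝒜) has 8 members: { {}, { p }, { q }, { r }, { p, q }, { p, r }, { q, r }, Ω }.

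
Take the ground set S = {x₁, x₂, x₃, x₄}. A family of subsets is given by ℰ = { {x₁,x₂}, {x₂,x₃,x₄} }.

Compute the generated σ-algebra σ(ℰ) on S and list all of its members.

σ(ℰ) = { ∅, {x₁}, {x₂}, {x₁,x₂}, {x₃,x₄}, {x₁,x₃,x₄}, {x₂,x₃,x₄}, S }

Check:
Begin from { ∅, {x₁,x₂}, {x₂,x₃,x₄}, S } (that is, ℰ plus ∅ and S).
Step 1. New:
  {x₁}  = complement {x₂,x₃,x₄}
  {x₃,x₄}  = complement {x₁,x₂}
  |family| = 6
Step 2 adds 1:
  {x₁,x₃,x₄}  = {x₃,x₄} ∪ {x₁}
  |family| = 7
Step 3: 1 new —
  {x₂}  = complement {x₁,x₃,x₄}
  |family| = 8
Step 4: already closed under ᶜ and ∪.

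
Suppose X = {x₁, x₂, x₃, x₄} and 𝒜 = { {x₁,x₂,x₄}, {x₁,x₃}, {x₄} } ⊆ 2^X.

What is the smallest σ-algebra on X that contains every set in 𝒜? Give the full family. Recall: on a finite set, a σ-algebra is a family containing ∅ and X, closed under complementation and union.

Start: 𝒜 ∪ {∅, X} = { {}, {x₄}, {x₁,x₃}, {x₁,x₂,x₄}, X }.
Round 1 adds 4:
  {x₃}  = ᶜ of {x₁,x₂,x₄}
  {x₂,x₄}  = ᶜ of {x₁,x₃}
  {x₁,x₂,x₃}  = ᶜ of {x₄}
  {x₁,x₃,x₄}  = {x₁,x₃} ∪ {x₄}
  [9 total]
Round 2: 3 new —
  {x₂}  = ᶜ of {x₁,x₃,x₄}
  {x₃,x₄}  = {x₃} ∪ {x₄}
  {x₂,x₃,x₄}  = {x₃} ∪ {x₂,x₄}
  [12 total]
Round 3: 3 new —
  {x₁}  = ᶜ of {x₂,x₃,x₄}
  {x₁,x₂}  = ᶜ of {x₃,x₄}
  {x₂,x₃}  = {x₃} ∪ {x₂}
  [15 total]
Round 4: 1 new —
  {x₁,x₄}  = ᶜ of {x₂,x₃}
  [16 total]
After Round 5 the family is unchanged; done.

Therefore σ(𝒜) = { {}, {x₁}, {x₂}, {x₃}, {x₄}, {x₁,x₂}, {x₁,x₃}, {x₁,x₄}, {x₂,x₃}, {x₂,x₄}, {x₃,x₄}, {x₁,x₂,x₃}, {x₁,x₂,x₄}, {x₁,x₃,x₄}, {x₂,x₃,x₄}, X } (|σ(𝒜)| = 16).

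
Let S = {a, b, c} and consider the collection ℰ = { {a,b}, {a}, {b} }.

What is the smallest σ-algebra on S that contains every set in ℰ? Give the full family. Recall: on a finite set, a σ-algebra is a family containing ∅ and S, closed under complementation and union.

Seed the family with ℰ together with ∅ and S: { {}, {a}, {b}, {a,b}, S }.
Iteration 1. New:
  {c}  = S∖{a,b}
  {a,c}  = S∖{b}
  {b,c}  = S∖{a}
  (now 8)
Iteration 2 adds nothing — fixpoint reached.

|σ(ℰ)| = 8.  σ(ℰ) = { {}, {a}, {b}, {c}, {a,b}, {a,c}, {b,c}, S }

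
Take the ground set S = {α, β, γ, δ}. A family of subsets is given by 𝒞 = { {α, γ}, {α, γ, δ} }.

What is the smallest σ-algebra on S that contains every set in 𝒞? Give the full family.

σ(𝒞) (8 sets): { {}, {β}, {δ}, {α, γ}, {β, δ}, {α, β, γ}, {α, γ, δ}, S }

Working:
Seed the family with 𝒞 together with ∅ and S: { {}, {α, γ}, {α, γ, δ}, S }.
Pass 1 (2 new):
  {β}  = S∖{α, γ, δ}
  {β, δ}  = S∖{α, γ}
Pass 2 adds 1:
  {α, β, γ}  = {α, γ} ∪ {β}
Pass 3. New:
  {δ}  = S∖{α, β, γ}
Pass 4: already closed under ᶜ and ∪.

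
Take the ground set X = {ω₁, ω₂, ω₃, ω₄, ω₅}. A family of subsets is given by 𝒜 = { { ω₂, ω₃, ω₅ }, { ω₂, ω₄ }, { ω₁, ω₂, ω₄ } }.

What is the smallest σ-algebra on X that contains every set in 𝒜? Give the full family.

Seed the family with 𝒜 together with ∅ and X: { {}, { ω₂, ω₄ }, { ω₁, ω₂, ω₄ }, { ω₂, ω₃, ω₅ }, X }.
Round 1: 4 new —
  { ω₁, ω₄ }  = complement { ω₂, ω₃, ω₅ }
  { ω₃, ω₅ }  = complement { ω₁, ω₂, ω₄ }
  { ω₁, ω₃, ω₅ }  = complement { ω₂, ω₄ }
  { ω₂, ω₃, ω₄, ω₅ }  = { ω₂, ω₃, ω₅ } ∪ { ω₂, ω₄ }
Round 2. New:
  { ω₁ }  = complement { ω₂, ω₃, ω₄, ω₅ }
  { ω₁, ω₂, ω₃, ω₅ }  = { ω₁, ω₃, ω₅ } ∪ { ω₂, ω₃, ω₅ }
  { ω₁, ω₃, ω₄, ω₅ }  = { ω₁, ω₃, ω₅ } ∪ { ω₁, ω₄ }
Round 3: 2 new —
  { ω₂ }  = complement { ω₁, ω₃, ω₄, ω₅ }
  { ω₄ }  = complement { ω₁, ω₂, ω₃, ω₅ }
Round 4: +2 →
  { ω₁, ω₂ }  = { ω₂ } ∪ { ω₁ }
  { ω₃, ω₄, ω₅ }  = { ω₄ } ∪ { ω₃, ω₅ }
Round 5 adds nothing — fixpoint reached.

|σ(𝒜)| = 16.  σ(𝒜) = { {}, { ω₁ }, { ω₂ }, { ω₄ }, { ω₁, ω₂ }, { ω₁, ω₄ }, { ω₂, ω₄ }, { ω₃, ω₅ }, { ω₁, ω₂, ω₄ }, { ω₁, ω₃, ω₅ }, { ω₂, ω₃, ω₅ }, { ω₃, ω₄, ω₅ }, { ω₁, ω₂, ω₃, ω₅ }, { ω₁, ω₃, ω₄, ω₅ }, { ω₂, ω₃, ω₄, ω₅ }, X }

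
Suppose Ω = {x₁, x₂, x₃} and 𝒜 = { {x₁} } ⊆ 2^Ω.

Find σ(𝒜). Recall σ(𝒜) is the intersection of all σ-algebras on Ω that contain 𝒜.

σ(𝒜) (4 sets): { {}, {x₁}, {x₂, x₃}, Ω }

Derivation:
Begin from { {}, {x₁}, Ω } (that is, 𝒜 plus ∅ and Ω).
Pass 1: +1 →
  {x₂, x₃}  = {x₁}ᶜ
Pass 2: stable.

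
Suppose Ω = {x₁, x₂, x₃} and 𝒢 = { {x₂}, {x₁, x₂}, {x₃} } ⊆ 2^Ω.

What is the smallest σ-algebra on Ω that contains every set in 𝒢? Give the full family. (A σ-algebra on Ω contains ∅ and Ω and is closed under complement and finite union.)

Take S₀ = 𝒢 ∪ {∅, Ω} = { ∅, {x₂}, {x₃}, {x₁, x₂}, Ω }.
Pass 1 (2 new):
  {x₁, x₃}  = ᶜ of {x₂}
  {x₂, x₃}  = {x₃} ∪ {x₂}
  [7 total]
Pass 2: +1 →
  {x₁}  = ᶜ of {x₂, x₃}
  [8 total]
Pass 3 adds nothing — fixpoint reached.

|σ(𝒢)| = 8.  σ(𝒢) = { ∅, {x₁}, {x₂}, {x₃}, {x₁, x₂}, {x₁, x₃}, {x₂, x₃}, Ω }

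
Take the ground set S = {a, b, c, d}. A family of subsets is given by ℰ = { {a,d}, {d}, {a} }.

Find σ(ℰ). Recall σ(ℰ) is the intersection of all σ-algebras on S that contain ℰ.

|σ(ℰ)| = 8.  σ(ℰ) = { {}, {a}, {d}, {a,d}, {b,c}, {a,b,c}, {b,c,d}, S }

Trace:
Start: ℰ ∪ {∅, S} = { {}, {a}, {d}, {a,d}, S }.
Step 1. New:
  {b,c}  = complement {a,d}
  {a,b,c}  = complement {d}
  {b,c,d}  = complement {a}
  (now 8)
After Step 2 the family is unchanged; done.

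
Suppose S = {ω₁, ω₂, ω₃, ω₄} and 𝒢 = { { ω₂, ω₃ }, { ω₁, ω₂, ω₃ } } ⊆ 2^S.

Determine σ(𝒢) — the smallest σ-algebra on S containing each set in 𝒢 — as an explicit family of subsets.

Take S₀ = 𝒢 ∪ {∅, S} = { {  }, { ω₂, ω₃ }, { ω₁, ω₂, ω₃ }, S }.
Round 1 adds 2:
  { ω₄ }  = ᶜ of { ω₁, ω₂, ω₃ }
  { ω₁, ω₄ }  = ᶜ of { ω₂, ω₃ }
  [6 total]
Round 2: 1 new —
  { ω₂, ω₃, ω₄ }  = { ω₂, ω₃ } ∪ { ω₄ }
  [7 total]
Round 3 (1 new):
  { ω₁ }  = ᶜ of { ω₂, ω₃, ω₄ }
  [8 total]
After Round 4 the family is unchanged; done.

Hence σ(𝒢) has 8 members: { {  }, { ω₁ }, { ω₄ }, { ω₁, ω₄ }, { ω₂, ω₃ }, { ω₁, ω₂, ω₃ }, { ω₂, ω₃, ω₄ }, S }.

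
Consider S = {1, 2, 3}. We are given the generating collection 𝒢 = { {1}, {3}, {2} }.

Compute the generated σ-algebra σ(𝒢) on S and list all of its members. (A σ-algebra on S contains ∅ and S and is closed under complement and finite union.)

σ(𝒢) (8 sets): { {}, {1}, {2}, {3}, {1,2}, {1,3}, {2,3}, S }

Trace:
Take S₀ = 𝒢 ∪ {∅, S} = { {}, {1}, {2}, {3}, S }.
Iteration 1: 3 new —
  {1,2}  = S∖{3}
  {1,3}  = S∖{2}
  {2,3}  = S∖{1}
  — 8 sets.
Iteration 2: closed — nothing new.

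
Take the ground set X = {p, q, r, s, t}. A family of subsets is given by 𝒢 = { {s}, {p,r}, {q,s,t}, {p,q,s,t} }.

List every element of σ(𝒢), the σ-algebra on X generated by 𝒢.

Answer: σ(𝒢) = { ∅, {p}, {r}, {s}, {p,r}, {p,s}, {q,t}, {r,s}, {p,q,t}, {p,r,s}, {q,r,t}, {q,s,t}, {p,q,r,t}, {p,q,s,t}, {q,r,s,t}, X }

Derivation:
Seed the family with 𝒢 together with ∅ and X: { ∅, {s}, {p,r}, {q,s,t}, {p,q,s,t}, X }.
Iteration 1: 3 new —
  {r}  = X∖{p,q,s,t}
  {p,r,s}  = {p,r} ∪ {s}
  {p,q,r,t}  = X∖{s}
Iteration 2 adds 3:
  {q,t}  = X∖{p,r,s}
  {r,s}  = {r} ∪ {s}
  {q,r,s,t}  = {r} ∪ {q,s,t}
Iteration 3: 3 new —
  {p}  = X∖{q,r,s,t}
  {p,q,t}  = X∖{r,s}
  {q,r,t}  = {r} ∪ {q,t}
Iteration 4 (1 new):
  {p,s}  = X∖{q,r,t}
Iteration 5 adds nothing — fixpoint reached.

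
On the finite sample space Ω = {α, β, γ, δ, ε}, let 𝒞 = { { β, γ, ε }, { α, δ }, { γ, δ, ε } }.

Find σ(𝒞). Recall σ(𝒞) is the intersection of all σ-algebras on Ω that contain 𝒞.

Seed the family with 𝒞 together with ∅ and Ω: { {}, { α, δ }, { β, γ, ε }, { γ, δ, ε }, Ω }.
Iteration 1: 3 new —
  { α, β }  = ᶜ of { γ, δ, ε }
  { α, γ, δ, ε }  = { γ, δ, ε } ∪ { α, δ }
  { β, γ, δ, ε }  = { γ, δ, ε } ∪ { β, γ, ε }
  — 8 sets.
Iteration 2: 4 new —
  { α }  = ᶜ of { β, γ, δ, ε }
  { β }  = ᶜ of { α, γ, δ, ε }
  { α, β, δ }  = { α, δ } ∪ { α, β }
  { α, β, γ, ε }  = { β, γ, ε } ∪ { α, β }
  — 12 sets.
Iteration 3 (2 new):
  { δ }  = ᶜ of { α, β, γ, ε }
  { γ, ε }  = ᶜ of { α, β, δ }
  — 14 sets.
Iteration 4 adds 2:
  { β, δ }  = { δ } ∪ { β }
  { α, γ, ε }  = { γ, ε } ∪ { α }
  — 16 sets.
Iteration 5 adds nothing — fixpoint reached.

σ(𝒞) = { {}, { α }, { β }, { δ }, { α, β }, { α, δ }, { β, δ }, { γ, ε }, { α, β, δ }, { α, γ, ε }, { β, γ, ε }, { γ, δ, ε }, { α, β, γ, ε }, { α, γ, δ, ε }, { β, γ, δ, ε }, Ω }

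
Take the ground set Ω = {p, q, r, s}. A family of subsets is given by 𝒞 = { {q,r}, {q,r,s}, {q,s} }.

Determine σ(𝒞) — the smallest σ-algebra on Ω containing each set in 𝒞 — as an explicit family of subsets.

Take S₀ = 𝒞 ∪ {∅, Ω} = { {}, {q,r}, {q,s}, {q,r,s}, Ω }.
Pass 1: +3 →
  {p}  = complement {q,r,s}
  {p,r}  = complement {q,s}
  {p,s}  = complement {q,r}
  [8 total]
Pass 2: 3 new —
  {p,q,r}  = {q,r} ∪ {p,r}
  {p,q,s}  = {p,s} ∪ {q,s}
  {p,r,s}  = {p,s} ∪ {p,r}
  [11 total]
Pass 3 (3 new):
  {q}  = complement {p,r,s}
  {r}  = complement {p,q,s}
  {s}  = complement {p,q,r}
  [14 total]
Pass 4. New:
  {p,q}  = {q} ∪ {p}
  {r,s}  = {r} ∪ {s}
  [16 total]
Pass 5: stable.

|σ(𝒞)| = 16.  σ(𝒞) = { {}, {p}, {q}, {r}, {s}, {p,q}, {p,r}, {p,s}, {q,r}, {q,s}, {r,s}, {p,q,r}, {p,q,s}, {p,r,s}, {q,r,s}, Ω }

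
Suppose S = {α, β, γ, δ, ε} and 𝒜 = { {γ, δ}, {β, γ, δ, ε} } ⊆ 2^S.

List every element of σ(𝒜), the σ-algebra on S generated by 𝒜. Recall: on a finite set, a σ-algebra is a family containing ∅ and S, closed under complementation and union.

Seed the family with 𝒜 together with ∅ and S: { {}, {γ, δ}, {β, γ, δ, ε}, S }.
Iteration 1: +2 →
  {α}  = complement {β, γ, δ, ε}
  {α, β, ε}  = complement {γ, δ}
  (now 6)
Iteration 2 (1 new):
  {α, γ, δ}  = {γ, δ} ∪ {α}
  (now 7)
Iteration 3: +1 →
  {β, ε}  = complement {α, γ, δ}
  (now 8)
Iteration 4 adds nothing — fixpoint reached.

Hence σ(𝒜) has 8 members: { {}, {α}, {β, ε}, {γ, δ}, {α, β, ε}, {α, γ, δ}, {β, γ, δ, ε}, S }.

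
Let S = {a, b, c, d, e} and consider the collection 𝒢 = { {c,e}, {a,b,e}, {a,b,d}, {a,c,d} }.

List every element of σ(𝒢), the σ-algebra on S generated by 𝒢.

σ(𝒢) = { {}, {a}, {b}, {c}, {d}, {e}, {a,b}, {a,c}, {a,d}, {a,e}, {b,c}, {b,d}, {b,e}, {c,d}, {c,e}, {d,e}, {a,b,c}, {a,b,d}, {a,b,e}, {a,c,d}, {a,c,e}, {a,d,e}, {b,c,d}, {b,c,e}, {b,d,e}, {c,d,e}, {a,b,c,d}, {a,b,c,e}, {a,b,d,e}, {a,c,d,e}, {b,c,d,e}, S }

Trace:
Take S₀ = 𝒢 ∪ {∅, S} = { {}, {c,e}, {a,b,d}, {a,b,e}, {a,c,d}, S }.
Pass 1: 6 new —
  {b,e}  = S∖{a,c,d}
  {c,d}  = S∖{a,b,e}
  {a,b,c,d}  = {a,c,d} ∪ {a,b,d}
  {a,b,c,e}  = {a,b,e} ∪ {c,e}
  {a,b,d,e}  = {a,b,e} ∪ {a,b,d}
  {a,c,d,e}  = {a,c,d} ∪ {c,e}
Pass 2: 7 new —
  {b}  = S∖{a,c,d,e}
  {c}  = S∖{a,b,d,e}
  {d}  = S∖{a,b,c,e}
  {e}  = S∖{a,b,c,d}
  {b,c,e}  = {b,e} ∪ {c,e}
  {c,d,e}  = {c,d} ∪ {c,e}
  {b,c,d,e}  = {b,e} ∪ {c,d}
Pass 3. New:
  {a}  = S∖{b,c,d,e}
  {a,b}  = S∖{c,d,e}
  {a,d}  = S∖{b,c,e}
  {b,c}  = {b} ∪ {c}
  {b,d}  = {b} ∪ {d}
  {d,e}  = {e} ∪ {d}
  {b,c,d}  = {c,d} ∪ {b}
  {b,d,e}  = {b,e} ∪ {d}
Pass 4: 5 new —
  {a,c}  = S∖{b,d,e}
  {a,e}  = S∖{b,c,d}
  {a,b,c}  = S∖{d,e}
  {a,c,e}  = S∖{b,d}
  {a,d,e}  = S∖{b,c}
Pass 5: no new sets; the family is a σ-algebra.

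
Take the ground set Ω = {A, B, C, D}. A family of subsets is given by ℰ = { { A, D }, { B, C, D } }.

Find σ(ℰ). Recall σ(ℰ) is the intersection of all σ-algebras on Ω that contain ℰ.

σ(ℰ) (8 sets): { ∅, { A }, { D }, { A, D }, { B, C }, { A, B, C }, { B, C, D }, Ω }

Working:
Initial family (4 sets): { ∅, { A, D }, { B, C, D }, Ω }.
Step 1 adds 2:
  { A }  = complement { B, C, D }
  { B, C }  = complement { A, D }
  (now 6)
Step 2: +1 →
  { A, B, C }  = { B, C } ∪ { A }
  (now 7)
Step 3 adds 1:
  { D }  = complement { A, B, C }
  (now 8)
Step 4: closed — nothing new.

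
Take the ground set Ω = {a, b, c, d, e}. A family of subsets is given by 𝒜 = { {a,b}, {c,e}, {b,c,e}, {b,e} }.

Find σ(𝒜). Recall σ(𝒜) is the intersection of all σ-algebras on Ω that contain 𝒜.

σ(𝒜) = { ∅, {a}, {b}, {c}, {d}, {e}, {a,b}, {a,c}, {a,d}, {a,e}, {b,c}, {b,d}, {b,e}, {c,d}, {c,e}, {d,e}, {a,b,c}, {a,b,d}, {a,b,e}, {a,c,d}, {a,c,e}, {a,d,e}, {b,c,d}, {b,c,e}, {b,d,e}, {c,d,e}, {a,b,c,d}, {a,b,c,e}, {a,b,d,e}, {a,c,d,e}, {b,c,d,e}, Ω }

Derivation:
Begin from { ∅, {a,b}, {b,e}, {c,e}, {b,c,e}, Ω } (that is, 𝒜 plus ∅ and Ω).
Iteration 1: 6 new —
  {a,d}  = complement {b,c,e}
  {a,b,d}  = complement {c,e}
  {a,b,e}  = {b,e} ∪ {a,b}
  {a,c,d}  = complement {b,e}
  {c,d,e}  = complement {a,b}
  {a,b,c,e}  = {b,c,e} ∪ {a,b}
  |family| = 12
Iteration 2: +6 →
  {d}  = complement {a,b,c,e}
  {c,d}  = complement {a,b,e}
  {a,b,c,d}  = {a,b} ∪ {a,c,d}
  {a,b,d,e}  = {b,e} ∪ {a,b,d}
  {a,c,d,e}  = {c,d,e} ∪ {a,c,d}
  {b,c,d,e}  = {b,e} ∪ {c,d,e}
  |family| = 18
Iteration 3: 5 new —
  {a}  = complement {b,c,d,e}
  {b}  = complement {a,c,d,e}
  {c}  = complement {a,b,d,e}
  {e}  = complement {a,b,c,d}
  {b,d,e}  = {b,e} ∪ {d}
  |family| = 23
Iteration 4: 9 new —
  {a,c}  = complement {b,d,e}
  {a,e}  = {e} ∪ {a}
  {b,c}  = {b} ∪ {c}
  {b,d}  = {b} ∪ {d}
  {d,e}  = {e} ∪ {d}
  {a,b,c}  = {a,b} ∪ {c}
  {a,c,e}  = {c,e} ∪ {a}
  {a,d,e}  = {e} ∪ {a,d}
  {b,c,d}  = {c,d} ∪ {b}
  |family| = 32
After Iteration 5 the family is unchanged; done.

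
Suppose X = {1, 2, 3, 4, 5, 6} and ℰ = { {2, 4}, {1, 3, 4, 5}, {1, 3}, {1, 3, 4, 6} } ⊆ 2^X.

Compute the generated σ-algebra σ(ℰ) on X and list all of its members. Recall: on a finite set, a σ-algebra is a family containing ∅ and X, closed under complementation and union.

σ(ℰ) = { ∅, {2}, {4}, {5}, {6}, {1, 3}, {2, 4}, {2, 5}, {2, 6}, {4, 5}, {4, 6}, {5, 6}, {1, 2, 3}, {1, 3, 4}, {1, 3, 5}, {1, 3, 6}, {2, 4, 5}, {2, 4, 6}, {2, 5, 6}, {4, 5, 6}, {1, 2, 3, 4}, {1, 2, 3, 5}, {1, 2, 3, 6}, {1, 3, 4, 5}, {1, 3, 4, 6}, {1, 3, 5, 6}, {2, 4, 5, 6}, {1, 2, 3, 4, 5}, {1, 2, 3, 4, 6}, {1, 2, 3, 5, 6}, {1, 3, 4, 5, 6}, X }

Check:
Seed the family with ℰ together with ∅ and X: { ∅, {1, 3}, {2, 4}, {1, 3, 4, 5}, {1, 3, 4, 6}, X }.
Round 1: +8 →
  {2, 5}  = X∖{1, 3, 4, 6}
  {2, 6}  = X∖{1, 3, 4, 5}
  {1, 2, 3, 4}  = {1, 3} ∪ {2, 4}
  {1, 3, 5, 6}  = X∖{2, 4}
  {2, 4, 5, 6}  = X∖{1, 3}
  {1, 2, 3, 4, 5}  = {1, 3, 4, 5} ∪ {2, 4}
  {1, 2, 3, 4, 6}  = {1, 3, 4, 6} ∪ {2, 4}
  {1, 3, 4, 5, 6}  = {1, 3, 4, 5} ∪ {1, 3, 4, 6}
  (now 14)
Round 2 (10 new):
  {2}  = X∖{1, 3, 4, 5, 6}
  {5}  = X∖{1, 2, 3, 4, 6}
  {6}  = X∖{1, 2, 3, 4, 5}
  {5, 6}  = X∖{1, 2, 3, 4}
  {2, 4, 5}  = {2, 5} ∪ {2, 4}
  {2, 4, 6}  = {2, 6} ∪ {2, 4}
  {2, 5, 6}  = {2, 5} ∪ {2, 6}
  {1, 2, 3, 5}  = {2, 5} ∪ {1, 3}
  {1, 2, 3, 6}  = {2, 6} ∪ {1, 3}
  {1, 2, 3, 5, 6}  = {1, 3, 5, 6} ∪ {2, 5}
  (now 24)
Round 3: +7 →
  {4}  = X∖{1, 2, 3, 5, 6}
  {4, 5}  = X∖{1, 2, 3, 6}
  {4, 6}  = X∖{1, 2, 3, 5}
  {1, 2, 3}  = {2} ∪ {1, 3}
  {1, 3, 4}  = X∖{2, 5, 6}
  {1, 3, 5}  = X∖{2, 4, 6}
  {1, 3, 6}  = X∖{2, 4, 5}
  (now 31)
Round 4 adds 1:
  {4, 5, 6}  = X∖{1, 2, 3}
  (now 32)
Round 5: closed — nothing new.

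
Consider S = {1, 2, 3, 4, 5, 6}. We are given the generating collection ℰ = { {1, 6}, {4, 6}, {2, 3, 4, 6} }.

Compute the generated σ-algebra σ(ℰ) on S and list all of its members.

|σ(ℰ)| = 32.  σ(ℰ) = { {}, {1}, {4}, {5}, {6}, {1, 4}, {1, 5}, {1, 6}, {2, 3}, {4, 5}, {4, 6}, {5, 6}, {1, 2, 3}, {1, 4, 5}, {1, 4, 6}, {1, 5, 6}, {2, 3, 4}, {2, 3, 5}, {2, 3, 6}, {4, 5, 6}, {1, 2, 3, 4}, {1, 2, 3, 5}, {1, 2, 3, 6}, {1, 4, 5, 6}, {2, 3, 4, 5}, {2, 3, 4, 6}, {2, 3, 5, 6}, {1, 2, 3, 4, 5}, {1, 2, 3, 4, 6}, {1, 2, 3, 5, 6}, {2, 3, 4, 5, 6}, S }

Working:
Initial family (5 sets): { {}, {1, 6}, {4, 6}, {2, 3, 4, 6}, S }.
Iteration 1: +5 →
  {1, 5}  = complement {2, 3, 4, 6}
  {1, 4, 6}  = {1, 6} ∪ {4, 6}
  {1, 2, 3, 5}  = complement {4, 6}
  {2, 3, 4, 5}  = complement {1, 6}
  {1, 2, 3, 4, 6}  = {2, 3, 4, 6} ∪ {1, 6}
  |family| = 10
Iteration 2 adds 7:
  {5}  = complement {1, 2, 3, 4, 6}
  {1, 5, 6}  = {1, 6} ∪ {1, 5}
  {2, 3, 5}  = complement {1, 4, 6}
  {1, 4, 5, 6}  = {1, 4, 6} ∪ {1, 5}
  {1, 2, 3, 4, 5}  = {2, 3, 4, 5} ∪ {1, 5}
  {1, 2, 3, 5, 6}  = {1, 6} ∪ {1, 2, 3, 5}
  {2, 3, 4, 5, 6}  = {2, 3, 4, 5} ∪ {2, 3, 4, 6}
  |family| = 17
Iteration 3 adds 6:
  {1}  = complement {2, 3, 4, 5, 6}
  {4}  = complement {1, 2, 3, 5, 6}
  {6}  = complement {1, 2, 3, 4, 5}
  {2, 3}  = complement {1, 4, 5, 6}
  {2, 3, 4}  = complement {1, 5, 6}
  {4, 5, 6}  = {4, 6} ∪ {5}
  |family| = 23
Iteration 4: 9 new —
  {1, 4}  = {1} ∪ {4}
  {4, 5}  = {5} ∪ {4}
  {5, 6}  = {6} ∪ {5}
  {1, 2, 3}  = complement {4, 5, 6}
  {1, 4, 5}  = {1, 5} ∪ {4}
  {2, 3, 6}  = {6} ∪ {2, 3}
  {1, 2, 3, 4}  = {2, 3, 4} ∪ {1}
  {1, 2, 3, 6}  = {1, 6} ∪ {2, 3}
  {2, 3, 5, 6}  = {6} ∪ {2, 3, 5}
  |family| = 32
Iteration 5 adds nothing — fixpoint reached.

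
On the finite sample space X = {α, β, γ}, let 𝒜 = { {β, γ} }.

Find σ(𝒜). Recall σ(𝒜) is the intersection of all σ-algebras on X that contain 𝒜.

|σ(𝒜)| = 4.  σ(𝒜) = { ∅, {α}, {β, γ}, X }

Check:
Begin from { ∅, {β, γ}, X } (that is, 𝒜 plus ∅ and X).
Iteration 1 (1 new):
  {α}  = X∖{β, γ}
  — 4 sets.
Iteration 2: stable.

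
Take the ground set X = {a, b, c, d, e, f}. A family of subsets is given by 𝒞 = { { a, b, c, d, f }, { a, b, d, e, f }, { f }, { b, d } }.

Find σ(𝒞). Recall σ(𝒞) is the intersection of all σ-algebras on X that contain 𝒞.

Start: 𝒞 ∪ {∅, X} = { {  }, { f }, { b, d }, { a, b, c, d, f }, { a, b, d, e, f }, X }.
Round 1. New:
  { c }  = { a, b, d, e, f }ᶜ
  { e }  = { a, b, c, d, f }ᶜ
  { b, d, f }  = { b, d } ∪ { f }
  { a, c, e, f }  = { b, d }ᶜ
  { a, b, c, d, e }  = { f }ᶜ
  |family| = 11
Round 2. New:
  { c, e }  = { e } ∪ { c }
  { c, f }  = { f } ∪ { c }
  { e, f }  = { f } ∪ { e }
  { a, c, e }  = { b, d, f }ᶜ
  { b, c, d }  = { c } ∪ { b, d }
  { b, d, e }  = { e } ∪ { b, d }
  { b, c, d, f }  = { b, d, f } ∪ { c }
  { b, d, e, f }  = { b, d, f } ∪ { e }
  |family| = 19
Round 3 adds 10:
  { a, c }  = { b, d, e, f }ᶜ
  { a, e }  = { b, c, d, f }ᶜ
  { a, c, f }  = { b, d, e }ᶜ
  { a, e, f }  = { b, c, d }ᶜ
  { c, e, f }  = { e, f } ∪ { c, e }
  { a, b, c, d }  = { e, f }ᶜ
  { a, b, d, e }  = { c, f }ᶜ
  { a, b, d, f }  = { c, e }ᶜ
  { b, c, d, e }  = { c, e } ∪ { b, c, d }
  { b, c, d, e, f }  = { b, d, f } ∪ { c, e }
  |family| = 29
Round 4: +3 →
  { a }  = { b, c, d, e, f }ᶜ
  { a, f }  = { b, c, d, e }ᶜ
  { a, b, d }  = { c, e, f }ᶜ
  |family| = 32
Round 5: already closed under ᶜ and ∪.

|σ(𝒞)| = 32.  σ(𝒞) = { {  }, { a }, { c }, { e }, { f }, { a, c }, { a, e }, { a, f }, { b, d }, { c, e }, { c, f }, { e, f }, { a, b, d }, { a, c, e }, { a, c, f }, { a, e, f }, { b, c, d }, { b, d, e }, { b, d, f }, { c, e, f }, { a, b, c, d }, { a, b, d, e }, { a, b, d, f }, { a, c, e, f }, { b, c, d, e }, { b, c, d, f }, { b, d, e, f }, { a, b, c, d, e }, { a, b, c, d, f }, { a, b, d, e, f }, { b, c, d, e, f }, X }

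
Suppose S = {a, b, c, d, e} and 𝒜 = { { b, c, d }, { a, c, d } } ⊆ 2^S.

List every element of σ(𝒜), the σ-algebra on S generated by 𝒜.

Start: 𝒜 ∪ {∅, S} = { ∅, { a, c, d }, { b, c, d }, S }.
Round 1 (3 new):
  { a, e }  = S∖{ b, c, d }
  { b, e }  = S∖{ a, c, d }
  { a, b, c, d }  = { b, c, d } ∪ { a, c, d }
  [7 total]
Round 2 (4 new):
  { e }  = S∖{ a, b, c, d }
  { a, b, e }  = { b, e } ∪ { a, e }
  { a, c, d, e }  = { a, c, d } ∪ { a, e }
  { b, c, d, e }  = { b, e } ∪ { b, c, d }
  [11 total]
Round 3. New:
  { a }  = S∖{ b, c, d, e }
  { b }  = S∖{ a, c, d, e }
  { c, d }  = S∖{ a, b, e }
  [14 total]
Round 4 adds 2:
  { a, b }  = { b } ∪ { a }
  { c, d, e }  = { c, d } ∪ { e }
  [16 total]
Round 5: closed — nothing new.

Therefore σ(𝒜) = { ∅, { a }, { b }, { e }, { a, b }, { a, e }, { b, e }, { c, d }, { a, b, e }, { a, c, d }, { b, c, d }, { c, d, e }, { a, b, c, d }, { a, c, d, e }, { b, c, d, e }, S } (|σ(𝒜)| = 16).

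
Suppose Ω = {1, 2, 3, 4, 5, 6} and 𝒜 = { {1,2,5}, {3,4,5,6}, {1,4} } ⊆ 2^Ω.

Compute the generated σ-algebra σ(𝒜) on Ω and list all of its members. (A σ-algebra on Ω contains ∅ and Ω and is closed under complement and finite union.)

Begin from { ∅, {1,4}, {1,2,5}, {3,4,5,6}, Ω } (that is, 𝒜 plus ∅ and Ω).
Iteration 1: 5 new —
  {1,2}  = complement {3,4,5,6}
  {3,4,6}  = complement {1,2,5}
  {1,2,4,5}  = {1,2,5} ∪ {1,4}
  {2,3,5,6}  = complement {1,4}
  {1,3,4,5,6}  = {1,4} ∪ {3,4,5,6}
  (now 10)
Iteration 2: 7 new —
  {2}  = complement {1,3,4,5,6}
  {3,6}  = complement {1,2,4,5}
  {1,2,4}  = {1,2} ∪ {1,4}
  {1,3,4,6}  = {1,4} ∪ {3,4,6}
  {1,2,3,4,6}  = {1,2} ∪ {3,4,6}
  {1,2,3,5,6}  = {1,2} ∪ {2,3,5,6}
  {2,3,4,5,6}  = {3,4,5,6} ∪ {2,3,5,6}
  (now 17)
Iteration 3. New:
  {1}  = complement {2,3,4,5,6}
  {4}  = complement {1,2,3,5,6}
  {5}  = complement {1,2,3,4,6}
  {2,5}  = complement {1,3,4,6}
  {2,3,6}  = {3,6} ∪ {2}
  {3,5,6}  = complement {1,2,4}
  {1,2,3,6}  = {1,2} ∪ {3,6}
  {2,3,4,6}  = {3,4,6} ∪ {2}
  (now 25)
Iteration 4 adds 7:
  {1,5}  = complement {2,3,4,6}
  {2,4}  = {2} ∪ {4}
  {4,5}  = complement {1,2,3,6}
  {1,3,6}  = {1} ∪ {3,6}
  {1,4,5}  = complement {2,3,6}
  {2,4,5}  = {2,5} ∪ {4}
  {1,3,5,6}  = {1} ∪ {3,5,6}
  (now 32)
Iteration 5: already closed under ᶜ and ∪.

Hence σ(𝒜) has 32 members: { ∅, {1}, {2}, {4}, {5}, {1,2}, {1,4}, {1,5}, {2,4}, {2,5}, {3,6}, {4,5}, {1,2,4}, {1,2,5}, {1,3,6}, {1,4,5}, {2,3,6}, {2,4,5}, {3,4,6}, {3,5,6}, {1,2,3,6}, {1,2,4,5}, {1,3,4,6}, {1,3,5,6}, {2,3,4,6}, {2,3,5,6}, {3,4,5,6}, {1,2,3,4,6}, {1,2,3,5,6}, {1,3,4,5,6}, {2,3,4,5,6}, Ω }.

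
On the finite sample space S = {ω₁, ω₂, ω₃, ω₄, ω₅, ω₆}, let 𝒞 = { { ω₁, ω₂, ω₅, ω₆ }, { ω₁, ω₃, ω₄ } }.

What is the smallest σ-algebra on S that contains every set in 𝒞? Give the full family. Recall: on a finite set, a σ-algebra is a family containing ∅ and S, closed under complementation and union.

|σ(𝒞)| = 8.  σ(𝒞) = { ∅, { ω₁ }, { ω₃, ω₄ }, { ω₁, ω₃, ω₄ }, { ω₂, ω₅, ω₆ }, { ω₁, ω₂, ω₅, ω₆ }, { ω₂, ω₃, ω₄, ω₅, ω₆ }, S }

Derivation:
Begin from { ∅, { ω₁, ω₃, ω₄ }, { ω₁, ω₂, ω₅, ω₆ }, S } (that is, 𝒞 plus ∅ and S).
Step 1 (2 new):
  { ω₃, ω₄ }  = ᶜ of { ω₁, ω₂, ω₅, ω₆ }
  { ω₂, ω₅, ω₆ }  = ᶜ of { ω₁, ω₃, ω₄ }
  (now 6)
Step 2 adds 1:
  { ω₂, ω₃, ω₄, ω₅, ω₆ }  = { ω₃, ω₄ } ∪ { ω₂, ω₅, ω₆ }
  (now 7)
Step 3. New:
  { ω₁ }  = ᶜ of { ω₂, ω₃, ω₄, ω₅, ω₆ }
  (now 8)
Step 4: closed — nothing new.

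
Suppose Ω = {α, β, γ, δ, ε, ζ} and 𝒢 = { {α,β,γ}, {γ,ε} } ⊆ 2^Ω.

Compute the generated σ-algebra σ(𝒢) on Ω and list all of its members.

Seed the family with 𝒢 together with ∅ and Ω: { {}, {γ,ε}, {α,β,γ}, Ω }.
Round 1: 3 new —
  {δ,ε,ζ}  = {α,β,γ}ᶜ
  {α,β,γ,ε}  = {γ,ε} ∪ {α,β,γ}
  {α,β,δ,ζ}  = {γ,ε}ᶜ
  (now 7)
Round 2. New:
  {δ,ζ}  = {α,β,γ,ε}ᶜ
  {γ,δ,ε,ζ}  = {γ,ε} ∪ {δ,ε,ζ}
  {α,β,γ,δ,ζ}  = {α,β,δ,ζ} ∪ {α,β,γ}
  {α,β,δ,ε,ζ}  = {α,β,δ,ζ} ∪ {δ,ε,ζ}
  (now 11)
Round 3. New:
  {γ}  = {α,β,δ,ε,ζ}ᶜ
  {ε}  = {α,β,γ,δ,ζ}ᶜ
  {α,β}  = {γ,δ,ε,ζ}ᶜ
  (now 14)
Round 4: +2 →
  {α,β,ε}  = {α,β} ∪ {ε}
  {γ,δ,ζ}  = {γ} ∪ {δ,ζ}
  (now 16)
Round 5: no new sets; the family is a σ-algebra.

Therefore σ(𝒢) = { {}, {γ}, {ε}, {α,β}, {γ,ε}, {δ,ζ}, {α,β,γ}, {α,β,ε}, {γ,δ,ζ}, {δ,ε,ζ}, {α,β,γ,ε}, {α,β,δ,ζ}, {γ,δ,ε,ζ}, {α,β,γ,δ,ζ}, {α,β,δ,ε,ζ}, Ω } (|σ(𝒢)| = 16).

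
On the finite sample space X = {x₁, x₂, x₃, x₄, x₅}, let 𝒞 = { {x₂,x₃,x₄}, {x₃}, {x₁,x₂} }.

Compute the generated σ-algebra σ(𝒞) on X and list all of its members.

Answer: σ(𝒞) = { {}, {x₁}, {x₂}, {x₃}, {x₄}, {x₅}, {x₁,x₂}, {x₁,x₃}, {x₁,x₄}, {x₁,x₅}, {x₂,x₃}, {x₂,x₄}, {x₂,x₅}, {x₃,x₄}, {x₃,x₅}, {x₄,x₅}, {x₁,x₂,x₃}, {x₁,x₂,x₄}, {x₁,x₂,x₅}, {x₁,x₃,x₄}, {x₁,x₃,x₅}, {x₁,x₄,x₅}, {x₂,x₃,x₄}, {x₂,x₃,x₅}, {x₂,x₄,x₅}, {x₃,x₄,x₅}, {x₁,x₂,x₃,x₄}, {x₁,x₂,x₃,x₅}, {x₁,x₂,x₄,x₅}, {x₁,x₃,x₄,x₅}, {x₂,x₃,x₄,x₅}, X }

Working:
Take S₀ = 𝒞 ∪ {∅, X} = { {}, {x₃}, {x₁,x₂}, {x₂,x₃,x₄}, X }.
Iteration 1. New:
  {x₁,x₅}  = {x₂,x₃,x₄}ᶜ
  {x₁,x₂,x₃}  = {x₃} ∪ {x₁,x₂}
  {x₃,x₄,x₅}  = {x₁,x₂}ᶜ
  {x₁,x₂,x₃,x₄}  = {x₂,x₃,x₄} ∪ {x₁,x₂}
  {x₁,x₂,x₄,x₅}  = {x₃}ᶜ
  — 10 sets.
Iteration 2. New:
  {x₅}  = {x₁,x₂,x₃,x₄}ᶜ
  {x₄,x₅}  = {x₁,x₂,x₃}ᶜ
  {x₁,x₂,x₅}  = {x₁,x₂} ∪ {x₁,x₅}
  {x₁,x₃,x₅}  = {x₃} ∪ {x₁,x₅}
  {x₁,x₂,x₃,x₅}  = {x₁,x₂,x₃} ∪ {x₁,x₅}
  {x₁,x₃,x₄,x₅}  = {x₃,x₄,x₅} ∪ {x₁,x₅}
  {x₂,x₃,x₄,x₅}  = {x₃,x₄,x₅} ∪ {x₂,x₃,x₄}
  — 17 sets.
Iteration 3 (7 new):
  {x₁}  = {x₂,x₃,x₄,x₅}ᶜ
  {x₂}  = {x₁,x₃,x₄,x₅}ᶜ
  {x₄}  = {x₁,x₂,x₃,x₅}ᶜ
  {x₂,x₄}  = {x₁,x₃,x₅}ᶜ
  {x₃,x₄}  = {x₁,x₂,x₅}ᶜ
  {x₃,x₅}  = {x₃} ∪ {x₅}
  {x₁,x₄,x₅}  = {x₄,x₅} ∪ {x₁,x₅}
  — 24 sets.
Iteration 4: +8 →
  {x₁,x₃}  = {x₃} ∪ {x₁}
  {x₁,x₄}  = {x₄} ∪ {x₁}
  {x₂,x₃}  = {x₁,x₄,x₅}ᶜ
  {x₂,x₅}  = {x₂} ∪ {x₅}
  {x₁,x₂,x₄}  = {x₃,x₅}ᶜ
  {x₁,x₃,x₄}  = {x₃,x₄} ∪ {x₁}
  {x₂,x₃,x₅}  = {x₂} ∪ {x₃,x₅}
  {x₂,x₄,x₅}  = {x₂} ∪ {x₄,x₅}
  — 32 sets.
Iteration 5: already closed under ᶜ and ∪.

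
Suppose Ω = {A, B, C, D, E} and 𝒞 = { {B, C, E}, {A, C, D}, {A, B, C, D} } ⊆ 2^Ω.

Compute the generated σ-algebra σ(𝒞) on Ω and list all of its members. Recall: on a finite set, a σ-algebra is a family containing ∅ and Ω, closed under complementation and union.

σ(𝒞) (16 sets): { {}, {B}, {C}, {E}, {A, D}, {B, C}, {B, E}, {C, E}, {A, B, D}, {A, C, D}, {A, D, E}, {B, C, E}, {A, B, C, D}, {A, B, D, E}, {A, C, D, E}, Ω }

Derivation:
Take S₀ = 𝒞 ∪ {∅, Ω} = { {}, {A, C, D}, {B, C, E}, {A, B, C, D}, Ω }.
Round 1. New:
  {E}  = ᶜ of {A, B, C, D}
  {A, D}  = ᶜ of {B, C, E}
  {B, E}  = ᶜ of {A, C, D}
  |family| = 8
Round 2 adds 3:
  {A, D, E}  = {A, D} ∪ {E}
  {A, B, D, E}  = {B, E} ∪ {A, D}
  {A, C, D, E}  = {A, C, D} ∪ {E}
  |family| = 11
Round 3: 3 new —
  {B}  = ᶜ of {A, C, D, E}
  {C}  = ᶜ of {A, B, D, E}
  {B, C}  = ᶜ of {A, D, E}
  |family| = 14
Round 4. New:
  {C, E}  = {C} ∪ {E}
  {A, B, D}  = {A, D} ∪ {B}
  |family| = 16
Round 5 adds nothing — fixpoint reached.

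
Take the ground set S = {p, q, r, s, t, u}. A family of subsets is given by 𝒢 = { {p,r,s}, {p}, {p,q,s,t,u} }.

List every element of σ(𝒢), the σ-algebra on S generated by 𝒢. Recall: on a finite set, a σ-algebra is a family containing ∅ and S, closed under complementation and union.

Begin from { ∅, {p}, {p,r,s}, {p,q,s,t,u}, S } (that is, 𝒢 plus ∅ and S).
Round 1. New:
  {r}  = ᶜ of {p,q,s,t,u}
  {q,t,u}  = ᶜ of {p,r,s}
  {q,r,s,t,u}  = ᶜ of {p}
  — 8 sets.
Round 2: +3 →
  {p,r}  = {r} ∪ {p}
  {p,q,t,u}  = {q,t,u} ∪ {p}
  {q,r,t,u}  = {r} ∪ {q,t,u}
  — 11 sets.
Round 3 adds 4:
  {p,s}  = ᶜ of {q,r,t,u}
  {r,s}  = ᶜ of {p,q,t,u}
  {q,s,t,u}  = ᶜ of {p,r}
  {p,q,r,t,u}  = {r} ∪ {p,q,t,u}
  — 15 sets.
Round 4: 1 new —
  {s}  = ᶜ of {p,q,r,t,u}
  — 16 sets.
Round 5 adds nothing — fixpoint reached.

Hence σ(𝒢) has 16 members: { ∅, {p}, {r}, {s}, {p,r}, {p,s}, {r,s}, {p,r,s}, {q,t,u}, {p,q,t,u}, {q,r,t,u}, {q,s,t,u}, {p,q,r,t,u}, {p,q,s,t,u}, {q,r,s,t,u}, S }.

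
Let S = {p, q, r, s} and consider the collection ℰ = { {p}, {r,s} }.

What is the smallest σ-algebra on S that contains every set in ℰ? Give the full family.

Initial family (4 sets): { {}, {p}, {r,s}, S }.
Step 1: +3 →
  {p,q}  = S∖{r,s}
  {p,r,s}  = {r,s} ∪ {p}
  {q,r,s}  = S∖{p}
Step 2 (1 new):
  {q}  = S∖{p,r,s}
Step 3: no new sets; the family is a σ-algebra.

Hence σ(ℰ) has 8 members: { {}, {p}, {q}, {p,q}, {r,s}, {p,r,s}, {q,r,s}, S }.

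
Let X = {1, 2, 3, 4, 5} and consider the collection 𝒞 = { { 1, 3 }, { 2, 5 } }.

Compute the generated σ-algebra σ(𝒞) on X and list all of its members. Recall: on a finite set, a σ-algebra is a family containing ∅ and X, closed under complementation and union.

σ(𝒞) = { {  }, { 4 }, { 1, 3 }, { 2, 5 }, { 1, 3, 4 }, { 2, 4, 5 }, { 1, 2, 3, 5 }, X }

Working:
Start: 𝒞 ∪ {∅, X} = { {  }, { 1, 3 }, { 2, 5 }, X }.
Pass 1. New:
  { 1, 3, 4 }  = { 2, 5 }ᶜ
  { 2, 4, 5 }  = { 1, 3 }ᶜ
  { 1, 2, 3, 5 }  = { 1, 3 } ∪ { 2, 5 }
  — 7 sets.
Pass 2 (1 new):
  { 4 }  = { 1, 2, 3, 5 }ᶜ
  — 8 sets.
Pass 3: closed — nothing new.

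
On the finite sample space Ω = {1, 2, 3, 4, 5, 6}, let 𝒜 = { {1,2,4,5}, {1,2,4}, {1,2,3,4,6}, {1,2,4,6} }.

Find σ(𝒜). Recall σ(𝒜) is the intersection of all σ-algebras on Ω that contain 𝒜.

Seed the family with 𝒜 together with ∅ and Ω: { ∅, {1,2,4}, {1,2,4,5}, {1,2,4,6}, {1,2,3,4,6}, Ω }.
Step 1. New:
  {5}  = complement {1,2,3,4,6}
  {3,5}  = complement {1,2,4,6}
  {3,6}  = complement {1,2,4,5}
  {3,5,6}  = complement {1,2,4}
  {1,2,4,5,6}  = {1,2,4,6} ∪ {1,2,4,5}
  (now 11)
Step 2. New:
  {3}  = complement {1,2,4,5,6}
  {1,2,3,4,5}  = {1,2,4,5} ∪ {3,5}
  (now 13)
Step 3 adds 2:
  {6}  = complement {1,2,3,4,5}
  {1,2,3,4}  = {3} ∪ {1,2,4}
  (now 15)
Step 4: 1 new —
  {5,6}  = complement {1,2,3,4}
  (now 16)
After Step 5 the family is unchanged; done.

Therefore σ(𝒜) = { ∅, {3}, {5}, {6}, {3,5}, {3,6}, {5,6}, {1,2,4}, {3,5,6}, {1,2,3,4}, {1,2,4,5}, {1,2,4,6}, {1,2,3,4,5}, {1,2,3,4,6}, {1,2,4,5,6}, Ω } (|σ(𝒜)| = 16).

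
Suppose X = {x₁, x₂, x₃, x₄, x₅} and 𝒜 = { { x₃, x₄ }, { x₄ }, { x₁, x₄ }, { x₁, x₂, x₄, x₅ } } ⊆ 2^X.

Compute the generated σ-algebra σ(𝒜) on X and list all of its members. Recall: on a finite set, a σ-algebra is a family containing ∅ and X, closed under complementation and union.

σ(𝒜) = { ∅, { x₁ }, { x₃ }, { x₄ }, { x₁, x₃ }, { x₁, x₄ }, { x₂, x₅ }, { x₃, x₄ }, { x₁, x₂, x₅ }, { x₁, x₃, x₄ }, { x₂, x₃, x₅ }, { x₂, x₄, x₅ }, { x₁, x₂, x₃, x₅ }, { x₁, x₂, x₄, x₅ }, { x₂, x₃, x₄, x₅ }, X }

Derivation:
Seed the family with 𝒜 together with ∅ and X: { ∅, { x₄ }, { x₁, x₄ }, { x₃, x₄ }, { x₁, x₂, x₄, x₅ }, X }.
Round 1: +5 →
  { x₃ }  = complement { x₁, x₂, x₄, x₅ }
  { x₁, x₂, x₅ }  = complement { x₃, x₄ }
  { x₁, x₃, x₄ }  = { x₃, x₄ } ∪ { x₁, x₄ }
  { x₂, x₃, x₅ }  = complement { x₁, x₄ }
  { x₁, x₂, x₃, x₅ }  = complement { x₄ }
Round 2 adds 2:
  { x₂, x₅ }  = complement { x₁, x₃, x₄ }
  { x₂, x₃, x₄, x₅ }  = { x₃, x₄ } ∪ { x₂, x₃, x₅ }
Round 3: +2 →
  { x₁ }  = complement { x₂, x₃, x₄, x₅ }
  { x₂, x₄, x₅ }  = { x₂, x₅ } ∪ { x₄ }
Round 4: +1 →
  { x₁, x₃ }  = complement { x₂, x₄, x₅ }
After Round 5 the family is unchanged; done.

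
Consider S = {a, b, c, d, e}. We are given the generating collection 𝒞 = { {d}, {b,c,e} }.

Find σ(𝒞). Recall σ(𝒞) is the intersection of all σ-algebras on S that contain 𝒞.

Start: 𝒞 ∪ {∅, S} = { {}, {d}, {b,c,e}, S }.
Iteration 1: 3 new —
  {a,d}  = S∖{b,c,e}
  {a,b,c,e}  = S∖{d}
  {b,c,d,e}  = {d} ∪ {b,c,e}
Iteration 2: +1 →
  {a}  = S∖{b,c,d,e}
Iteration 3: closed — nothing new.

|σ(𝒞)| = 8.  σ(𝒞) = { {}, {a}, {d}, {a,d}, {b,c,e}, {a,b,c,e}, {b,c,d,e}, S }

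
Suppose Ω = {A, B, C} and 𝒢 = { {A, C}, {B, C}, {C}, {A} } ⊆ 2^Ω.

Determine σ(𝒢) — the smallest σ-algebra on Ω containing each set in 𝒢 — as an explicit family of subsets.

Start: 𝒢 ∪ {∅, Ω} = { ∅, {A}, {C}, {A, C}, {B, C}, Ω }.
Pass 1 (2 new):
  {B}  = {A, C}ᶜ
  {A, B}  = {C}ᶜ
Pass 2: already closed under ᶜ and ∪.

σ(𝒢) = { ∅, {A}, {B}, {C}, {A, B}, {A, C}, {B, C}, Ω }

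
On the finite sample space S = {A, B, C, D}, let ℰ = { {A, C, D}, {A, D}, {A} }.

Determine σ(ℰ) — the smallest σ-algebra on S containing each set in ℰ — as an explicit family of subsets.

Begin from { {}, {A}, {A, D}, {A, C, D}, S } (that is, ℰ plus ∅ and S).
Pass 1: +3 →
  {B}  = ᶜ of {A, C, D}
  {B, C}  = ᶜ of {A, D}
  {B, C, D}  = ᶜ of {A}
  [8 total]
Pass 2: 3 new —
  {A, B}  = {B} ∪ {A}
  {A, B, C}  = {B, C} ∪ {A}
  {A, B, D}  = {B} ∪ {A, D}
  [11 total]
Pass 3: +3 →
  {C}  = ᶜ of {A, B, D}
  {D}  = ᶜ of {A, B, C}
  {C, D}  = ᶜ of {A, B}
  [14 total]
Pass 4 adds 2:
  {A, C}  = {C} ∪ {A}
  {B, D}  = {D} ∪ {B}
  [16 total]
Pass 5: closed — nothing new.

|σ(ℰ)| = 16.  σ(ℰ) = { {}, {A}, {B}, {C}, {D}, {A, B}, {A, C}, {A, D}, {B, C}, {B, D}, {C, D}, {A, B, C}, {A, B, D}, {A, C, D}, {B, C, D}, S }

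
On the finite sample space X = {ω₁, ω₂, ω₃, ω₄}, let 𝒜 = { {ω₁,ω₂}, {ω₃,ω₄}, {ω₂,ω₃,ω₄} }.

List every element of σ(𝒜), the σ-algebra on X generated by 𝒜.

σ(𝒜) = { ∅, {ω₁}, {ω₂}, {ω₁,ω₂}, {ω₃,ω₄}, {ω₁,ω₃,ω₄}, {ω₂,ω₃,ω₄}, X }

Working:
Take S₀ = 𝒜 ∪ {∅, X} = { ∅, {ω₁,ω₂}, {ω₃,ω₄}, {ω₂,ω₃,ω₄}, X }.
Iteration 1: 1 new —
  {ω₁}  = complement {ω₂,ω₃,ω₄}
  |family| = 6
Iteration 2 adds 1:
  {ω₁,ω₃,ω₄}  = {ω₃,ω₄} ∪ {ω₁}
  |family| = 7
Iteration 3: 1 new —
  {ω₂}  = complement {ω₁,ω₃,ω₄}
  |family| = 8
Iteration 4: stable.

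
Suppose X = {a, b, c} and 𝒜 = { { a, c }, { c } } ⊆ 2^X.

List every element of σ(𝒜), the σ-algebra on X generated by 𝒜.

Answer: σ(𝒜) = { {  }, { a }, { b }, { c }, { a, b }, { a, c }, { b, c }, X }

Derivation:
Begin from { {  }, { c }, { a, c }, X } (that is, 𝒜 plus ∅ and X).
Iteration 1 (2 new):
  { b }  = ᶜ of { a, c }
  { a, b }  = ᶜ of { c }
  |family| = 6
Iteration 2: +1 →
  { b, c }  = { c } ∪ { b }
  |family| = 7
Iteration 3. New:
  { a }  = ᶜ of { b, c }
  |family| = 8
Iteration 4 adds nothing — fixpoint reached.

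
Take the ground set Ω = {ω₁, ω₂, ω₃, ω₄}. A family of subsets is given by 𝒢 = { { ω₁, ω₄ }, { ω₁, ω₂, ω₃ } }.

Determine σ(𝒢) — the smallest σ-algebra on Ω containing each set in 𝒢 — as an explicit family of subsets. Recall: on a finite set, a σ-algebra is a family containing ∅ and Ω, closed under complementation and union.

Initial family (4 sets): { {  }, { ω₁, ω₄ }, { ω₁, ω₂, ω₃ }, Ω }.
Round 1 (2 new):
  { ω₄ }  = ᶜ of { ω₁, ω₂, ω₃ }
  { ω₂, ω₃ }  = ᶜ of { ω₁, ω₄ }
  |family| = 6
Round 2 (1 new):
  { ω₂, ω₃, ω₄ }  = { ω₂, ω₃ } ∪ { ω₄ }
  |family| = 7
Round 3 adds 1:
  { ω₁ }  = ᶜ of { ω₂, ω₃, ω₄ }
  |family| = 8
Round 4 adds nothing — fixpoint reached.

Hence σ(𝒢) has 8 members: { {  }, { ω₁ }, { ω₄ }, { ω₁, ω₄ }, { ω₂, ω₃ }, { ω₁, ω₂, ω₃ }, { ω₂, ω₃, ω₄ }, Ω }.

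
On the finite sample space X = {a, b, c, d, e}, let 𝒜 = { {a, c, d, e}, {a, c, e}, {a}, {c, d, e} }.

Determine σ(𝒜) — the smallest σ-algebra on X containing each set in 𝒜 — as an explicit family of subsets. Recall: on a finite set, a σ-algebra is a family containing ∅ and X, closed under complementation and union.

Begin from { {}, {a}, {a, c, e}, {c, d, e}, {a, c, d, e}, X } (that is, 𝒜 plus ∅ and X).
Iteration 1 adds 4:
  {b}  = X∖{a, c, d, e}
  {a, b}  = X∖{c, d, e}
  {b, d}  = X∖{a, c, e}
  {b, c, d, e}  = X∖{a}
Iteration 2 (2 new):
  {a, b, d}  = {a, b} ∪ {b, d}
  {a, b, c, e}  = {a, b} ∪ {a, c, e}
Iteration 3. New:
  {d}  = X∖{a, b, c, e}
  {c, e}  = X∖{a, b, d}
Iteration 4 adds 2:
  {a, d}  = {d} ∪ {a}
  {b, c, e}  = {b} ∪ {c, e}
Iteration 5: no new sets; the family is a σ-algebra.

|σ(𝒜)| = 16.  σ(𝒜) = { {}, {a}, {b}, {d}, {a, b}, {a, d}, {b, d}, {c, e}, {a, b, d}, {a, c, e}, {b, c, e}, {c, d, e}, {a, b, c, e}, {a, c, d, e}, {b, c, d, e}, X }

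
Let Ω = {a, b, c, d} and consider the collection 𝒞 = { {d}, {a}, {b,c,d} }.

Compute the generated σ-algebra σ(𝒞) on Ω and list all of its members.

Initial family (5 sets): { {}, {a}, {d}, {b,c,d}, Ω }.
Step 1 adds 2:
  {a,d}  = {d} ∪ {a}
  {a,b,c}  = ᶜ of {d}
  (now 7)
Step 2: +1 →
  {b,c}  = ᶜ of {a,d}
  (now 8)
Step 3: stable.

σ(𝒞) = { {}, {a}, {d}, {a,d}, {b,c}, {a,b,c}, {b,c,d}, Ω }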